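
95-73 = 22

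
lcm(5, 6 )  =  30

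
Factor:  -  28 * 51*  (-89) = 2^2 * 3^1*7^1*17^1*89^1 = 127092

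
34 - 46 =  - 12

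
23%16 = 7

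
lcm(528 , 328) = 21648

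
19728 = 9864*2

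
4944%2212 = 520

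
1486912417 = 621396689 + 865515728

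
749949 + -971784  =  -221835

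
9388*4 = 37552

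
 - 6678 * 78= - 520884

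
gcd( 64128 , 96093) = 3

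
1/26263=1/26263=0.00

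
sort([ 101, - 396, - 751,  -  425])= [ - 751 , - 425, - 396,101]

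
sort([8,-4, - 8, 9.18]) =[ - 8, - 4,  8, 9.18 ]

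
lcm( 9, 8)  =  72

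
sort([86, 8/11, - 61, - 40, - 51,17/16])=[ - 61,  -  51,-40,  8/11,17/16, 86]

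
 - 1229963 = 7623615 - 8853578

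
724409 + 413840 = 1138249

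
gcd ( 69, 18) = 3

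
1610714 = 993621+617093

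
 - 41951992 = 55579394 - 97531386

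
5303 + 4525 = 9828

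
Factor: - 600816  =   - 2^4*3^1*12517^1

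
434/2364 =217/1182 = 0.18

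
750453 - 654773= 95680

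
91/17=5  +  6/17 = 5.35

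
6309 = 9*701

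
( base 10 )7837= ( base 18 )1637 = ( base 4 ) 1322131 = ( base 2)1111010011101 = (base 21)hg4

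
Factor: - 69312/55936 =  - 2^( - 1)* 3^1* 19^1* 23^( - 1 ) = - 57/46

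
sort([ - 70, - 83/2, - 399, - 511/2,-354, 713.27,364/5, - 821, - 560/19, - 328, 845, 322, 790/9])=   [-821, - 399, - 354, - 328, - 511/2,-70, - 83/2, - 560/19,364/5,790/9,322,713.27, 845]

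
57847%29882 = 27965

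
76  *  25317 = 1924092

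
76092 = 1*76092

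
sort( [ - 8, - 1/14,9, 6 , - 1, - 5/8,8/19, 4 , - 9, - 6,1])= [ - 9, - 8, - 6, - 1, - 5/8, - 1/14, 8/19, 1, 4, 6, 9] 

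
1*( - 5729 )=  - 5729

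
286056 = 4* 71514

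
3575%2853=722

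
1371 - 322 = 1049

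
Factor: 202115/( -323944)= - 2^( - 3) * 5^1*40423^1*40493^(  -  1)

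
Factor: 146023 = 146023^1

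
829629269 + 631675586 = 1461304855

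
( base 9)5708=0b1000001111100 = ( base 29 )50f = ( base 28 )5AK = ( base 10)4220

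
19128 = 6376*3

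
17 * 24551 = 417367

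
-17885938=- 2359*7582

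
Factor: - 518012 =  - 2^2*11^1*61^1*193^1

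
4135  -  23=4112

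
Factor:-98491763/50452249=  -19^1*97^1 * 163^ ( - 1)*53441^1*309523^( - 1 )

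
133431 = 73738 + 59693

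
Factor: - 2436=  - 2^2*3^1 * 7^1 * 29^1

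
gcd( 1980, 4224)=132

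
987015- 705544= 281471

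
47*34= 1598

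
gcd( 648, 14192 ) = 8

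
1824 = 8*228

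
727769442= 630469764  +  97299678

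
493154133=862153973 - 368999840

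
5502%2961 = 2541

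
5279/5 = 5279/5 = 1055.80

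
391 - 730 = -339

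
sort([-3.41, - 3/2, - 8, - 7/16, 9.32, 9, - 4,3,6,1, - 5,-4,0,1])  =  [ - 8, -5,-4, - 4, - 3.41, - 3/2, - 7/16, 0,  1, 1, 3, 6, 9,9.32]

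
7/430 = 7/430=0.02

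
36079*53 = 1912187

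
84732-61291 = 23441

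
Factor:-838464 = -2^6*3^1*11^1*397^1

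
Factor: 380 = 2^2*5^1 * 19^1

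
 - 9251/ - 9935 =9251/9935 = 0.93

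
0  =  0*780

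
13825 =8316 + 5509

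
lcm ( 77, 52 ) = 4004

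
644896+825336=1470232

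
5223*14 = 73122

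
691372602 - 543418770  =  147953832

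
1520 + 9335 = 10855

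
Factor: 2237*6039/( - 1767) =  - 4503081/589 = -3^1 * 11^1*19^( - 1)*31^( - 1 )*61^1 * 2237^1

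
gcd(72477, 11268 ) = 9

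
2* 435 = 870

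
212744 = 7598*28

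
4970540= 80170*62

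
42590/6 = 7098  +  1/3 = 7098.33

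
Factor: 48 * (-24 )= - 2^7*3^2 = -1152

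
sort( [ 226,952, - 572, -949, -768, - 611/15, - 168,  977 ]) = [ - 949,-768, - 572, - 168, - 611/15, 226,  952, 977]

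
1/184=1/184 =0.01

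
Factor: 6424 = 2^3*11^1*73^1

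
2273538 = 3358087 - 1084549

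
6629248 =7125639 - 496391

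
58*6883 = 399214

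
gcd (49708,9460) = 172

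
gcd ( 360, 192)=24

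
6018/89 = 6018/89 = 67.62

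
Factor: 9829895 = 5^1*1965979^1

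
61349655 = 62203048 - 853393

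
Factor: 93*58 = 2^1*3^1 * 29^1*31^1 = 5394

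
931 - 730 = 201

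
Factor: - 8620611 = -3^1* 2873537^1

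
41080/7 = 41080/7= 5868.57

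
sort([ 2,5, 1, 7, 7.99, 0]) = [0, 1,2 , 5,7, 7.99]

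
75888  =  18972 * 4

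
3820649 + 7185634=11006283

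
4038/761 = 4038/761 = 5.31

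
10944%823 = 245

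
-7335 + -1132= - 8467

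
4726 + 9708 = 14434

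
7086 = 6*1181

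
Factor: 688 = 2^4*43^1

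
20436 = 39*524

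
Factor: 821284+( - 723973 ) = 97311 = 3^1*163^1*199^1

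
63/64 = 63/64 =0.98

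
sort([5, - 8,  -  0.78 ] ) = [ - 8 ,  -  0.78,5]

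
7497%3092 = 1313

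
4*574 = 2296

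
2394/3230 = 63/85  =  0.74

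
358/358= 1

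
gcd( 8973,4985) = 997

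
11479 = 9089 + 2390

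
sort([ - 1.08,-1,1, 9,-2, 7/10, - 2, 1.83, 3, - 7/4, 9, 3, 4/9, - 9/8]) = [ - 2, - 2, - 7/4,-9/8, - 1.08, - 1, 4/9,  7/10,1, 1.83, 3, 3, 9, 9]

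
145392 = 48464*3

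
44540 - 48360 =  - 3820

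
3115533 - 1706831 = 1408702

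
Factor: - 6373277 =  - 23^1*277099^1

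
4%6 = 4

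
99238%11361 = 8350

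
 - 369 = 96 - 465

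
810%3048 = 810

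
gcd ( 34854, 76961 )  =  1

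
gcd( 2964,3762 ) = 114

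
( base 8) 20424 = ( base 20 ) 1138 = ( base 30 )9c8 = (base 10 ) 8468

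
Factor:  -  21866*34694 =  - 758619004 = - 2^2*11^1*13^1 *19^1*29^2*83^1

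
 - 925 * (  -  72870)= 67404750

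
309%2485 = 309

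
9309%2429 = 2022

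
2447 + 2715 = 5162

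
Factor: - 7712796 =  - 2^2* 3^1 * 7^2 * 13^1*1009^1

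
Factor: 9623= 9623^1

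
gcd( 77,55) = 11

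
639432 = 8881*72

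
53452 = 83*644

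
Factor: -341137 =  - 89^1*3833^1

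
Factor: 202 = 2^1*101^1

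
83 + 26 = 109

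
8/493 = 8/493 =0.02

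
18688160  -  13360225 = 5327935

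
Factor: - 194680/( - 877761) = 2^3*3^( - 2)*5^1  *17^(-1)*31^1*157^1  *  5737^( - 1 )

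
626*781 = 488906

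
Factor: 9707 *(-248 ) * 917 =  - 2207527112 = -2^3 * 7^1*17^1 * 31^1*131^1 * 571^1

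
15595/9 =15595/9  =  1732.78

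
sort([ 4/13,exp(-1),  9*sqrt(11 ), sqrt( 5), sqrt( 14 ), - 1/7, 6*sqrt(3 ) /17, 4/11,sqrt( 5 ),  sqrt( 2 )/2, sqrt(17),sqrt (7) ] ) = [ - 1/7,4/13, 4/11, exp( - 1 ),6 * sqrt( 3) /17,  sqrt( 2)/2,sqrt( 5 ),sqrt(5),  sqrt( 7), sqrt( 14),sqrt( 17),  9*sqrt( 11)]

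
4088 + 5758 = 9846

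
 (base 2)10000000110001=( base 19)13FE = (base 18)177f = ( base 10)8241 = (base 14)3009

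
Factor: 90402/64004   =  2^(-1)*3^1*13^1*19^1*61^1*16001^( - 1) = 45201/32002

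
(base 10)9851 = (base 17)2018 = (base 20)14cb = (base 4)2121323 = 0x267B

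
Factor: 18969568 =2^5*137^1*4327^1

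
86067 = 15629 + 70438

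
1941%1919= 22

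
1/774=1/774 =0.00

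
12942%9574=3368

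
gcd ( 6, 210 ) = 6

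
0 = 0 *81965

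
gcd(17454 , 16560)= 6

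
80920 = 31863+49057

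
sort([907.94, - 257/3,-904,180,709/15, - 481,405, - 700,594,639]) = [ - 904, - 700, -481, - 257/3,709/15, 180, 405,594,  639,  907.94] 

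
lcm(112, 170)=9520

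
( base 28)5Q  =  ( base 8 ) 246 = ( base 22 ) 7c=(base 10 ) 166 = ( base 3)20011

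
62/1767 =2/57 = 0.04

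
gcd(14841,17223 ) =3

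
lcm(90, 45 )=90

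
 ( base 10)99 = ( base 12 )83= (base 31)36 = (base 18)59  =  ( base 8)143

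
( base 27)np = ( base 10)646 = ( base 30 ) LG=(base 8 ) 1206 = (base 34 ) J0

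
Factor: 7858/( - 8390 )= -3929/4195 = -  5^(-1)*839^( - 1)*3929^1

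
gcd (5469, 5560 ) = 1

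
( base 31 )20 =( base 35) 1R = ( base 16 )3e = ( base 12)52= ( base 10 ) 62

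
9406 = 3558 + 5848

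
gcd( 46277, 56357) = 7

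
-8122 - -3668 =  - 4454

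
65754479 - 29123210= 36631269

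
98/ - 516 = -49/258 = - 0.19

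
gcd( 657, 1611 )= 9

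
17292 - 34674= - 17382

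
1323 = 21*63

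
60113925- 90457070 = -30343145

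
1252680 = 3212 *390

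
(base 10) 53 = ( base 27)1q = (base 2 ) 110101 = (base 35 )1I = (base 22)29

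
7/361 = 7/361 = 0.02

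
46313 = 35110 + 11203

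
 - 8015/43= - 187 + 26/43 = -186.40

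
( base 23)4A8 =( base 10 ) 2354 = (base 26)3CE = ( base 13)10c1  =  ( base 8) 4462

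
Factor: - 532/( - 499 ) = 2^2*7^1* 19^1*499^( - 1)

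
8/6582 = 4/3291= 0.00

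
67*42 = 2814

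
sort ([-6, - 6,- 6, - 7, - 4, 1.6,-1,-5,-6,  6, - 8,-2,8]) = [ - 8, - 7,-6 ,  -  6, - 6, - 6,-5,- 4,  -  2, - 1,1.6,6,8 ]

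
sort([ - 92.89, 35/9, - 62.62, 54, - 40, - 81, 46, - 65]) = [ - 92.89,-81, - 65, - 62.62,  -  40,35/9, 46, 54] 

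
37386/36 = 2077/2 =1038.50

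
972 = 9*108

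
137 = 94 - -43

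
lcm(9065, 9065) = 9065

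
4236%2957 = 1279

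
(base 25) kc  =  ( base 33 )FH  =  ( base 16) 200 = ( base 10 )512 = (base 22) 116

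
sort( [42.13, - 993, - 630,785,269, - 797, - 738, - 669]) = [-993, - 797,-738, - 669 , - 630, 42.13, 269,785]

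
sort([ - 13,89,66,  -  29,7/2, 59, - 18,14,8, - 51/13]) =[ - 29,-18, - 13, - 51/13,7/2,8,14,  59,66, 89]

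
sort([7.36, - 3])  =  [ - 3,7.36] 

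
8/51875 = 8/51875 = 0.00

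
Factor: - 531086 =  - 2^1 * 265543^1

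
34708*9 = 312372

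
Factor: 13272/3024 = 2^(  -  1 )*3^( -2)*79^1 = 79/18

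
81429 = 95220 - 13791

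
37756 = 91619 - 53863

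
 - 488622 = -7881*62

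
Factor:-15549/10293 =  - 47^( - 1 )*71^1= - 71/47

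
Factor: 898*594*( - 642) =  - 342450504 = - 2^3*3^4 * 11^1*107^1 * 449^1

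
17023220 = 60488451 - 43465231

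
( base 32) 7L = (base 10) 245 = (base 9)302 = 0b11110101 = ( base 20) C5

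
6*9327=55962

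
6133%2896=341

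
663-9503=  - 8840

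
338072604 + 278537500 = 616610104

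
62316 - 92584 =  - 30268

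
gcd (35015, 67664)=1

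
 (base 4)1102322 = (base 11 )3a94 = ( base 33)4SQ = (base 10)5306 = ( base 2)1010010111010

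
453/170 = 453/170 = 2.66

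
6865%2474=1917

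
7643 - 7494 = 149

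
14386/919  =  14386/919 = 15.65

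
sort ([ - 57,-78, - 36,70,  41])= [ - 78,-57,-36,41,70 ]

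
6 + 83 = 89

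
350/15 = 70/3 = 23.33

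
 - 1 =-1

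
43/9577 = 43/9577  =  0.00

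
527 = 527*1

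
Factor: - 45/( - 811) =3^2*5^1*811^( - 1)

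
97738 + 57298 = 155036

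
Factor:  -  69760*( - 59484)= 4149603840 = 2^9 * 3^1*5^1 * 109^1*4957^1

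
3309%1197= 915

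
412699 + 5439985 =5852684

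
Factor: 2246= 2^1*1123^1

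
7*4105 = 28735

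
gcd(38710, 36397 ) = 1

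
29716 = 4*7429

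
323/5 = 64 + 3/5 = 64.60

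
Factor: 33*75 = 3^2*5^2*11^1 = 2475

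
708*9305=6587940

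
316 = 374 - 58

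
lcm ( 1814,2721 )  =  5442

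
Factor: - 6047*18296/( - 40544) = 13829489/5068 = 2^(-2)*7^(-1 )*181^( - 1) * 2287^1  *  6047^1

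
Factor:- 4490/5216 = - 2245/2608 = - 2^(  -  4)*5^1*163^( - 1)*449^1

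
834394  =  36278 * 23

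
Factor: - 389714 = -2^1* 13^2*1153^1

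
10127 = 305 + 9822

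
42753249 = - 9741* (  -  4389 ) 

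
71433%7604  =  2997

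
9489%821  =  458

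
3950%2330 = 1620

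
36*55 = 1980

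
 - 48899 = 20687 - 69586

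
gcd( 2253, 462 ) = 3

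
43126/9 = 4791 + 7/9   =  4791.78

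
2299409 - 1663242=636167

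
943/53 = 17 + 42/53 = 17.79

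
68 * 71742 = 4878456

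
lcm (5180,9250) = 129500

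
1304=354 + 950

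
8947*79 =706813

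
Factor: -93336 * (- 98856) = 9226823616 = 2^6*3^3*1373^1*3889^1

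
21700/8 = 2712 + 1/2 =2712.50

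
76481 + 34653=111134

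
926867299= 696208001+230659298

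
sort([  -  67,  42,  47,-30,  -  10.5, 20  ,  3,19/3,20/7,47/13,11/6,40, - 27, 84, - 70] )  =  [-70, - 67, - 30, - 27, - 10.5,11/6, 20/7 , 3, 47/13,19/3 , 20,  40, 42, 47, 84]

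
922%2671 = 922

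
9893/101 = 97 + 96/101 = 97.95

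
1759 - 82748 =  - 80989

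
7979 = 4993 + 2986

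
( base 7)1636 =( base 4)22120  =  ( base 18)20g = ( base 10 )664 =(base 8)1230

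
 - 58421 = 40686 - 99107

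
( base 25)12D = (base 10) 688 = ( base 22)196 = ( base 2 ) 1010110000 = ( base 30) MS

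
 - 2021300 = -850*2378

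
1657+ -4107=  - 2450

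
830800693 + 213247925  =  1044048618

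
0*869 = 0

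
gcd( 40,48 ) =8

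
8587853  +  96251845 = 104839698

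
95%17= 10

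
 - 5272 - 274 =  - 5546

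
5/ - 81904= - 1 + 81899/81904= - 0.00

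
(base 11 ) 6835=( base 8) 21440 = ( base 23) gmm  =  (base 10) 8992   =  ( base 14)33c4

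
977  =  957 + 20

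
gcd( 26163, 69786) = 9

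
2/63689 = 2/63689 = 0.00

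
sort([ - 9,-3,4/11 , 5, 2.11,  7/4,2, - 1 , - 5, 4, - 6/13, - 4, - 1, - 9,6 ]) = [ - 9, - 9,  -  5, - 4, - 3,-1 , - 1, - 6/13 , 4/11 , 7/4, 2, 2.11,4 , 5,6 ] 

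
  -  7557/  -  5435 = 7557/5435 = 1.39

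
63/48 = 1+5/16=1.31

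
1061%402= 257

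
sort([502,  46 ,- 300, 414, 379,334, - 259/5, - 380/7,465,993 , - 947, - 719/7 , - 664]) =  [ - 947, - 664, - 300, - 719/7, - 380/7, - 259/5, 46, 334, 379, 414, 465, 502,  993]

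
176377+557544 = 733921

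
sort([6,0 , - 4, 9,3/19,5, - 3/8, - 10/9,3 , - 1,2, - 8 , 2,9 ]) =[ - 8,-4,  -  10/9, - 1,-3/8,0,3/19 , 2, 2, 3, 5, 6,9,  9 ] 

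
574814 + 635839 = 1210653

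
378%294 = 84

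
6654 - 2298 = 4356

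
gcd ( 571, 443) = 1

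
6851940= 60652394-53800454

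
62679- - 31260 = 93939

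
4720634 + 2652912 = 7373546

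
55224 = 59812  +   - 4588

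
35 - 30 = 5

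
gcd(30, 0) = 30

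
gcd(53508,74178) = 78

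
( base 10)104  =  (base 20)54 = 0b1101000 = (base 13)80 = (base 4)1220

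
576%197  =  182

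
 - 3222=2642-5864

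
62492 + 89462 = 151954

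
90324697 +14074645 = 104399342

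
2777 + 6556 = 9333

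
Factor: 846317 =19^1*44543^1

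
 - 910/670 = - 91/67=   -  1.36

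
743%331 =81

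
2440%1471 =969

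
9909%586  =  533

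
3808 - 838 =2970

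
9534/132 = 1589/22  =  72.23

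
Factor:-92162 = - 2^1*7^1 * 29^1*227^1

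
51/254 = 51/254=0.20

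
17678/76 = 8839/38 = 232.61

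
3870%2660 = 1210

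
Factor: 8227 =19^1* 433^1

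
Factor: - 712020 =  - 2^2*3^1 * 5^1 * 11867^1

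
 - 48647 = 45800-94447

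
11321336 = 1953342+9367994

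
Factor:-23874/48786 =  - 23^1*47^( - 1 ) = - 23/47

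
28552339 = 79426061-50873722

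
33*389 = 12837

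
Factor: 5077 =5077^1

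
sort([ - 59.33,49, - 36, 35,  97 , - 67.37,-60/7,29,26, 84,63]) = [-67.37, - 59.33,-36, - 60/7 , 26, 29, 35,49 , 63,84 , 97 ] 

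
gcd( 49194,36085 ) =1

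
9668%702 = 542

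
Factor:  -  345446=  - 2^1*83^1*2081^1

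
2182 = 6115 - 3933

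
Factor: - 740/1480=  - 1/2  =  - 2^(-1)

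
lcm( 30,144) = 720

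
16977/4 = 4244  +  1/4 = 4244.25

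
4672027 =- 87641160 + 92313187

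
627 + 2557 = 3184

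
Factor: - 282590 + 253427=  - 29163 = - 3^1*9721^1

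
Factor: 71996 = 2^2 * 41^1*439^1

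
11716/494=23 + 177/247 = 23.72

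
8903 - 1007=7896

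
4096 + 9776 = 13872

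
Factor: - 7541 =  - 7541^1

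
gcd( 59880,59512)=8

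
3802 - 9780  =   - 5978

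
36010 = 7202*5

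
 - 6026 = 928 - 6954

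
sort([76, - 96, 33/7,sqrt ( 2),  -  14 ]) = [-96,  -  14, sqrt( 2 ),33/7, 76 ] 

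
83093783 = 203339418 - 120245635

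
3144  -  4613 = - 1469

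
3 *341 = 1023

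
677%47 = 19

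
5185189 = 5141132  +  44057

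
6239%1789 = 872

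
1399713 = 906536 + 493177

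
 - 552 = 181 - 733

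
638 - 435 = 203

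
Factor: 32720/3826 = 16360/1913 = 2^3*5^1*409^1*1913^( - 1)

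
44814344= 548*81778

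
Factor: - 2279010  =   - 2^1*3^1*5^1*75967^1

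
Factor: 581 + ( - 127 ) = 2^1*227^1= 454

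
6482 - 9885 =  - 3403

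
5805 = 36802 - 30997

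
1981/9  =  220+1/9 = 220.11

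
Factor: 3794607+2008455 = 2^1*3^1*  73^1*13249^1 = 5803062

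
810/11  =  810/11=73.64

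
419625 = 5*83925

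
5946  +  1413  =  7359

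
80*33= 2640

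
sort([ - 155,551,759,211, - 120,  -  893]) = [ - 893, - 155, - 120,211, 551,759 ]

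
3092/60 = 773/15= 51.53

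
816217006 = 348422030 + 467794976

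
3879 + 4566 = 8445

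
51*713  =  36363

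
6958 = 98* 71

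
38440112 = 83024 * 463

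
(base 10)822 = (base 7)2253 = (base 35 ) NH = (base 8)1466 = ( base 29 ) SA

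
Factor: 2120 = 2^3 * 5^1*53^1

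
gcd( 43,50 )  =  1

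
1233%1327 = 1233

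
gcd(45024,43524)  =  12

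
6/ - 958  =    -  3/479 = - 0.01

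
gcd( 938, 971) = 1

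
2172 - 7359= - 5187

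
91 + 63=154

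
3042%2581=461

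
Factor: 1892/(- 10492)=-11/61 = - 11^1*61^ ( - 1)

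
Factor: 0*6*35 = 0^1 = 0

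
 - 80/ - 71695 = 16/14339 = 0.00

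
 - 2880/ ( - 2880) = 1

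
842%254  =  80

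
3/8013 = 1/2671 = 0.00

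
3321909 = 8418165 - 5096256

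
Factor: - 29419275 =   -  3^1*5^2*223^1*1759^1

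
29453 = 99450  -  69997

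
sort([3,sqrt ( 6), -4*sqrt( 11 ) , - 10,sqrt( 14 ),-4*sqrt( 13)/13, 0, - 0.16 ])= [ - 4*sqrt(11), - 10, - 4*sqrt(13) /13,-0.16,0, sqrt (6),3,sqrt(14 )]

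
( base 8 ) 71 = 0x39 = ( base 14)41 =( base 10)57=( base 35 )1m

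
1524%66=6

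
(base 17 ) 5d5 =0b11010000111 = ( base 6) 11423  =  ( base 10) 1671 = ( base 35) 1CQ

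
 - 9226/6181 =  - 1318/883 = - 1.49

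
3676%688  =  236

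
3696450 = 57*64850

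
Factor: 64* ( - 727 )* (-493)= 2^6*17^1*29^1*727^1 = 22938304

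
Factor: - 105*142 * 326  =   - 4860660 =- 2^2*3^1*5^1* 7^1*71^1*  163^1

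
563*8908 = 5015204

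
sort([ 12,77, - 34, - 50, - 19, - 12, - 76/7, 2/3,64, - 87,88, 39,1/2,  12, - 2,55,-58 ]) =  [ - 87, - 58, - 50,  -  34,  -  19,-12,  -  76/7, - 2, 1/2,2/3 , 12,12,39 , 55, 64 , 77,88 ]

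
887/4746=887/4746 = 0.19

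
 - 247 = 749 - 996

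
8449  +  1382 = 9831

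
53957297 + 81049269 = 135006566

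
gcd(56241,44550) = 27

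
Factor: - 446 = - 2^1 * 223^1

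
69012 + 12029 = 81041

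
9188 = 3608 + 5580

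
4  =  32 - 28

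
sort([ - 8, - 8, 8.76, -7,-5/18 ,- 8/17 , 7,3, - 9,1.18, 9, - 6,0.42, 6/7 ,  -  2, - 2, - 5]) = [- 9,-8, -8, - 7, - 6, - 5, - 2, - 2, - 8/17,  -  5/18 , 0.42,  6/7,1.18, 3, 7,8.76,9] 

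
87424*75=6556800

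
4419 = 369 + 4050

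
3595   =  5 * 719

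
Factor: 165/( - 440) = -3/8  =  - 2^ ( - 3)  *3^1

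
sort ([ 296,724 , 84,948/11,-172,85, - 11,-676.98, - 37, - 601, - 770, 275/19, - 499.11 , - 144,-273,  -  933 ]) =[-933,-770, - 676.98,-601,-499.11, -273, -172, - 144 , - 37,-11,275/19,84,  85, 948/11, 296 , 724]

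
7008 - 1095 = 5913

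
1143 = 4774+-3631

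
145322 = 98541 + 46781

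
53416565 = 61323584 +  - 7907019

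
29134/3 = 9711  +  1/3 = 9711.33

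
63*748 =47124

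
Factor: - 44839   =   - 44839^1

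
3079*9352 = 28794808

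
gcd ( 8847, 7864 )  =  983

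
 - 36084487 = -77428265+41343778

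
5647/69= 81 + 58/69  =  81.84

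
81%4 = 1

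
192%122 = 70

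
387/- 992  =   - 387/992 =-0.39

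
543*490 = 266070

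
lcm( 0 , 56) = 0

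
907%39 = 10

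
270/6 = 45 = 45.00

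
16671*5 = 83355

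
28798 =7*4114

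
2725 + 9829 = 12554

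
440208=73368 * 6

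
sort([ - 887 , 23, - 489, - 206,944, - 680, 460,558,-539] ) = [ - 887,- 680 , - 539, - 489, - 206,23, 460,558, 944 ] 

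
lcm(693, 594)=4158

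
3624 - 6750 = - 3126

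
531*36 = 19116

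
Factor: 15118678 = 2^1 *17^1*47^1 * 9461^1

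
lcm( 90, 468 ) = 2340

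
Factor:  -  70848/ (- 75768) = 2^3*3^2*7^( - 1) * 11^( - 1) = 72/77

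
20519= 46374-25855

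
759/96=253/32 =7.91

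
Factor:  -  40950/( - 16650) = 91/37 = 7^1*13^1*37^( - 1)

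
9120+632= 9752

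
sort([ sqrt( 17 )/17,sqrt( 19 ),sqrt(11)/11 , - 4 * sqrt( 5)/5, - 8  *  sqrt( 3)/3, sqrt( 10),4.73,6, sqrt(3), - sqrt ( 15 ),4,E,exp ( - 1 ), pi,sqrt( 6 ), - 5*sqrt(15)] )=[ - 5 * sqrt(15 ),-8*sqrt(3)/3, - sqrt(15), - 4*sqrt(5)/5,sqrt( 17 ) /17,sqrt( 11)/11,exp(  -  1), sqrt(3 ), sqrt( 6)  ,  E,pi,sqrt( 10), 4,sqrt ( 19 ),4.73,6 ]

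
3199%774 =103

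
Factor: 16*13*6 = 1248 = 2^5*3^1*13^1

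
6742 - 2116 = 4626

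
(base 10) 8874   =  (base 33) 84U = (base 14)333C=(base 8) 21252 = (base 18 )1970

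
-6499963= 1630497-8130460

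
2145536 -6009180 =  - 3863644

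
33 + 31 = 64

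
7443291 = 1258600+6184691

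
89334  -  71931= 17403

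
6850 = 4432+2418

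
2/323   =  2/323= 0.01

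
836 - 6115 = -5279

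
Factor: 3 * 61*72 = 2^3*3^3*61^1 = 13176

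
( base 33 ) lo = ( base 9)876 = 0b1011001101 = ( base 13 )432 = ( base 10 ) 717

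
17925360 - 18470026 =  - 544666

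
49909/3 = 49909/3 = 16636.33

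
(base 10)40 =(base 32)18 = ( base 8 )50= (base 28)1c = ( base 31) 19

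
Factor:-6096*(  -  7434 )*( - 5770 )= - 2^6*3^3* 5^1*7^1*59^1 * 127^1*577^1 =- 261482921280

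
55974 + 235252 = 291226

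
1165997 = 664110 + 501887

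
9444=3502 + 5942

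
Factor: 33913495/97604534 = 2^( -1 ) * 5^1*7^1 * 11^1*59^1 * 1493^1*48802267^( - 1)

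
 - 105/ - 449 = 105/449 = 0.23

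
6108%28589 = 6108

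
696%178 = 162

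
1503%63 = 54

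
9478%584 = 134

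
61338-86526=-25188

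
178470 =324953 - 146483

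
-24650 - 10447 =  - 35097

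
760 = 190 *4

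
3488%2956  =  532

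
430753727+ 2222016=432975743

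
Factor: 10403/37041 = 3^ ( - 1)*101^1*103^1 *12347^( - 1)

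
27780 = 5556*5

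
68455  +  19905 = 88360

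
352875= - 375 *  (-941)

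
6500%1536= 356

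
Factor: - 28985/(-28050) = 2^( - 1 )*3^(  -  1) * 5^( - 1 )*  31^1=31/30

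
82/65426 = 41/32713 = 0.00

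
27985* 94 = 2630590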